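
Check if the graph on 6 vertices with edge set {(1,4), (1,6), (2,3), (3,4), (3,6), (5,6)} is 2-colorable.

Step 1: Attempt 2-coloring using BFS:
  Start at vertex 1, assign color 0
  Color vertex 4 with color 1 (neighbor of 1)
  Color vertex 6 with color 1 (neighbor of 1)
  Color vertex 3 with color 0 (neighbor of 4)
  Color vertex 5 with color 0 (neighbor of 6)
  Color vertex 2 with color 1 (neighbor of 3)

Step 2: 2-coloring succeeded. No conflicts found.
  Set A (color 0): {1, 3, 5}
  Set B (color 1): {2, 4, 6}

The graph is bipartite with partition {1, 3, 5}, {2, 4, 6}.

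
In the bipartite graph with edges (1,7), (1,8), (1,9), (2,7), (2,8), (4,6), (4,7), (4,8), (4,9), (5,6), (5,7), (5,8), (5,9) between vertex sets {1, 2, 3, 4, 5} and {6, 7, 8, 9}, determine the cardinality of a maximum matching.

Step 1: List the neighbors of each left vertex:
  1: 7, 8, 9
  2: 7, 8
  3: (none)
  4: 6, 7, 8, 9
  5: 6, 7, 8, 9

Step 2: Greedily match left vertices, then look for augmenting paths:
  Match 1 -- 7
  Match 2 -- 8
  Match 4 -- 6
  Match 5 -- 9
  No augmenting path remains.

Step 3: Verify this is maximum:
  Matching size 4 = min(|L|, |R|) = min(5, 4), which is an upper bound, so this matching is maximum.

Maximum matching: {(1,7), (2,8), (4,6), (5,9)}
Size: 4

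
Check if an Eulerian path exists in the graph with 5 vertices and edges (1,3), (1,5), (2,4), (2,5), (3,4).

Step 1: Find the degree of each vertex:
  deg(1) = 2
  deg(2) = 2
  deg(3) = 2
  deg(4) = 2
  deg(5) = 2

Step 2: Count vertices with odd degree:
  All vertices have even degree (0 odd-degree vertices)

Step 3: Apply Euler's theorem:
  - Eulerian circuit exists iff graph is connected and all vertices have even degree
  - Eulerian path exists iff graph is connected and has 0 or 2 odd-degree vertices

Graph is connected with 0 odd-degree vertices.
Both Eulerian circuit and Eulerian path exist.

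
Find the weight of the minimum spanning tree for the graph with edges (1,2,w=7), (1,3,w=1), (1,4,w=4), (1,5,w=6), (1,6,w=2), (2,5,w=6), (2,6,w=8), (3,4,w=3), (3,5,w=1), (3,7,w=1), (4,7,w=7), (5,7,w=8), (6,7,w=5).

Apply Kruskal's algorithm (sort edges by weight, add if no cycle):

Sorted edges by weight:
  (1,3) w=1
  (3,5) w=1
  (3,7) w=1
  (1,6) w=2
  (3,4) w=3
  (1,4) w=4
  (6,7) w=5
  (1,5) w=6
  (2,5) w=6
  (1,2) w=7
  (4,7) w=7
  (2,6) w=8
  (5,7) w=8

Add edge (1,3) w=1 -- no cycle. Running total: 1
Add edge (3,5) w=1 -- no cycle. Running total: 2
Add edge (3,7) w=1 -- no cycle. Running total: 3
Add edge (1,6) w=2 -- no cycle. Running total: 5
Add edge (3,4) w=3 -- no cycle. Running total: 8
Skip edge (1,4) w=4 -- would create cycle
Skip edge (6,7) w=5 -- would create cycle
Skip edge (1,5) w=6 -- would create cycle
Add edge (2,5) w=6 -- no cycle. Running total: 14

MST edges: (1,3,w=1), (3,5,w=1), (3,7,w=1), (1,6,w=2), (3,4,w=3), (2,5,w=6)
Total MST weight: 1 + 1 + 1 + 2 + 3 + 6 = 14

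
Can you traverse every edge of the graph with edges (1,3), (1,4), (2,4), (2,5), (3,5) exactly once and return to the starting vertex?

Step 1: Find the degree of each vertex:
  deg(1) = 2
  deg(2) = 2
  deg(3) = 2
  deg(4) = 2
  deg(5) = 2

Step 2: Count vertices with odd degree:
  All vertices have even degree (0 odd-degree vertices)

Step 3: Apply Euler's theorem:
  - Eulerian circuit exists iff graph is connected and all vertices have even degree
  - Eulerian path exists iff graph is connected and has 0 or 2 odd-degree vertices

Graph is connected with 0 odd-degree vertices.
Both Eulerian circuit and Eulerian path exist.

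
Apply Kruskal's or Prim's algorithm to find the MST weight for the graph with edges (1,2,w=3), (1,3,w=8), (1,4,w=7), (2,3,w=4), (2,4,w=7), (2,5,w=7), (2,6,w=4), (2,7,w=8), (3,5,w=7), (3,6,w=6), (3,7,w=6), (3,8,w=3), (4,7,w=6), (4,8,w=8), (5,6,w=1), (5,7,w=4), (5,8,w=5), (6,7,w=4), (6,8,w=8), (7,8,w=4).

Apply Kruskal's algorithm (sort edges by weight, add if no cycle):

Sorted edges by weight:
  (5,6) w=1
  (1,2) w=3
  (3,8) w=3
  (2,3) w=4
  (2,6) w=4
  (5,7) w=4
  (6,7) w=4
  (7,8) w=4
  (5,8) w=5
  (3,6) w=6
  (3,7) w=6
  (4,7) w=6
  (1,4) w=7
  (2,4) w=7
  (2,5) w=7
  (3,5) w=7
  (1,3) w=8
  (2,7) w=8
  (4,8) w=8
  (6,8) w=8

Add edge (5,6) w=1 -- no cycle. Running total: 1
Add edge (1,2) w=3 -- no cycle. Running total: 4
Add edge (3,8) w=3 -- no cycle. Running total: 7
Add edge (2,3) w=4 -- no cycle. Running total: 11
Add edge (2,6) w=4 -- no cycle. Running total: 15
Add edge (5,7) w=4 -- no cycle. Running total: 19
Skip edge (6,7) w=4 -- would create cycle
Skip edge (7,8) w=4 -- would create cycle
Skip edge (5,8) w=5 -- would create cycle
Skip edge (3,6) w=6 -- would create cycle
Skip edge (3,7) w=6 -- would create cycle
Add edge (4,7) w=6 -- no cycle. Running total: 25

MST edges: (5,6,w=1), (1,2,w=3), (3,8,w=3), (2,3,w=4), (2,6,w=4), (5,7,w=4), (4,7,w=6)
Total MST weight: 1 + 3 + 3 + 4 + 4 + 4 + 6 = 25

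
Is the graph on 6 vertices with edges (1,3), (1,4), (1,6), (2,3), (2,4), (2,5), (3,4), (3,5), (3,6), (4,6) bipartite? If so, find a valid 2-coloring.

Step 1: Attempt 2-coloring using BFS:
  Start at vertex 1, assign color 0
  Color vertex 3 with color 1 (neighbor of 1)
  Color vertex 4 with color 1 (neighbor of 1)
  Color vertex 6 with color 1 (neighbor of 1)
  Color vertex 2 with color 0 (neighbor of 3)

Step 2: Conflict found! Vertices 3 and 4 are adjacent but have the same color.
This means the graph contains an odd cycle.

The graph is NOT bipartite.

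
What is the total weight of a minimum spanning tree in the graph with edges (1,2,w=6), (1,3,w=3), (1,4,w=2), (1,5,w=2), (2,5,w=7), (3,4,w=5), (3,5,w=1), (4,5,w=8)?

Apply Kruskal's algorithm (sort edges by weight, add if no cycle):

Sorted edges by weight:
  (3,5) w=1
  (1,5) w=2
  (1,4) w=2
  (1,3) w=3
  (3,4) w=5
  (1,2) w=6
  (2,5) w=7
  (4,5) w=8

Add edge (3,5) w=1 -- no cycle. Running total: 1
Add edge (1,5) w=2 -- no cycle. Running total: 3
Add edge (1,4) w=2 -- no cycle. Running total: 5
Skip edge (1,3) w=3 -- would create cycle
Skip edge (3,4) w=5 -- would create cycle
Add edge (1,2) w=6 -- no cycle. Running total: 11

MST edges: (3,5,w=1), (1,5,w=2), (1,4,w=2), (1,2,w=6)
Total MST weight: 1 + 2 + 2 + 6 = 11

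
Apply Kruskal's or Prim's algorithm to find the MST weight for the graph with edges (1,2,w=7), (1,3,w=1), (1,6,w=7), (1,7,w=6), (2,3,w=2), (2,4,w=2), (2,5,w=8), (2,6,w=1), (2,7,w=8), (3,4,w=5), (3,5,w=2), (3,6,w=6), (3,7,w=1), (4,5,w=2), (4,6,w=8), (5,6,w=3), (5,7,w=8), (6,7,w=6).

Apply Kruskal's algorithm (sort edges by weight, add if no cycle):

Sorted edges by weight:
  (1,3) w=1
  (2,6) w=1
  (3,7) w=1
  (2,4) w=2
  (2,3) w=2
  (3,5) w=2
  (4,5) w=2
  (5,6) w=3
  (3,4) w=5
  (1,7) w=6
  (3,6) w=6
  (6,7) w=6
  (1,2) w=7
  (1,6) w=7
  (2,5) w=8
  (2,7) w=8
  (4,6) w=8
  (5,7) w=8

Add edge (1,3) w=1 -- no cycle. Running total: 1
Add edge (2,6) w=1 -- no cycle. Running total: 2
Add edge (3,7) w=1 -- no cycle. Running total: 3
Add edge (2,4) w=2 -- no cycle. Running total: 5
Add edge (2,3) w=2 -- no cycle. Running total: 7
Add edge (3,5) w=2 -- no cycle. Running total: 9

MST edges: (1,3,w=1), (2,6,w=1), (3,7,w=1), (2,4,w=2), (2,3,w=2), (3,5,w=2)
Total MST weight: 1 + 1 + 1 + 2 + 2 + 2 = 9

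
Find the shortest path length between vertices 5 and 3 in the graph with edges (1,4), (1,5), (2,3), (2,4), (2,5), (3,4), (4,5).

Step 1: Build adjacency list:
  1: 4, 5
  2: 3, 4, 5
  3: 2, 4
  4: 1, 2, 3, 5
  5: 1, 2, 4

Step 2: BFS from vertex 5 to find shortest path to 3:
  vertex 1 reached at distance 1
  vertex 2 reached at distance 1
  vertex 4 reached at distance 1
  vertex 3 reached at distance 2

Step 3: Shortest path: 5 -> 2 -> 3
Path length: 2 edges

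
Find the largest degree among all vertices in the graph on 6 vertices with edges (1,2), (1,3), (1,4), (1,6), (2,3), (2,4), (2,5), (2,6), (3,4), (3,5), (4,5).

Step 1: Count edges incident to each vertex:
  deg(1) = 4 (neighbors: 2, 3, 4, 6)
  deg(2) = 5 (neighbors: 1, 3, 4, 5, 6)
  deg(3) = 4 (neighbors: 1, 2, 4, 5)
  deg(4) = 4 (neighbors: 1, 2, 3, 5)
  deg(5) = 3 (neighbors: 2, 3, 4)
  deg(6) = 2 (neighbors: 1, 2)

Step 2: Find maximum:
  max(4, 5, 4, 4, 3, 2) = 5 (vertex 2)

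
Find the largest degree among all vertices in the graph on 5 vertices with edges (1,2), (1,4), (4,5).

Step 1: Count edges incident to each vertex:
  deg(1) = 2 (neighbors: 2, 4)
  deg(2) = 1 (neighbors: 1)
  deg(3) = 0 (neighbors: none)
  deg(4) = 2 (neighbors: 1, 5)
  deg(5) = 1 (neighbors: 4)

Step 2: Find maximum:
  max(2, 1, 0, 2, 1) = 2 (vertex 1)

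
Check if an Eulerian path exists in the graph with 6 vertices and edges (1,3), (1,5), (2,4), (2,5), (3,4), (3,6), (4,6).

Step 1: Find the degree of each vertex:
  deg(1) = 2
  deg(2) = 2
  deg(3) = 3
  deg(4) = 3
  deg(5) = 2
  deg(6) = 2

Step 2: Count vertices with odd degree:
  Odd-degree vertices: 3, 4 (2 total)

Step 3: Apply Euler's theorem:
  - Eulerian circuit exists iff graph is connected and all vertices have even degree
  - Eulerian path exists iff graph is connected and has 0 or 2 odd-degree vertices

Graph is connected with exactly 2 odd-degree vertices (3, 4).
Eulerian path exists (starting and ending at the odd-degree vertices), but no Eulerian circuit.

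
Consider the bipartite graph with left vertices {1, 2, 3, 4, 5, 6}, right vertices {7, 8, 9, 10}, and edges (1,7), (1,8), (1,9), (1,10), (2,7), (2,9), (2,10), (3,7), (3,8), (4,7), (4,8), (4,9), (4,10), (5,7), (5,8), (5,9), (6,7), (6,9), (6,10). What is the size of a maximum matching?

Step 1: List the neighbors of each left vertex:
  1: 7, 8, 9, 10
  2: 7, 9, 10
  3: 7, 8
  4: 7, 8, 9, 10
  5: 7, 8, 9
  6: 7, 9, 10

Step 2: Greedily match left vertices, then look for augmenting paths:
  Match 1 -- 7
  Match 2 -- 9
  Match 3 -- 8
  Match 4 -- 10
  No augmenting path remains.

Step 3: Verify this is maximum:
  Matching size 4 = min(|L|, |R|) = min(6, 4), which is an upper bound, so this matching is maximum.

Maximum matching: {(1,7), (2,9), (3,8), (4,10)}
Size: 4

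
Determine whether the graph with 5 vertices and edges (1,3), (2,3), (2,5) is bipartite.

Step 1: Attempt 2-coloring using BFS:
  Start at vertex 1, assign color 0
  Color vertex 3 with color 1 (neighbor of 1)
  Color vertex 2 with color 0 (neighbor of 3)
  Color vertex 5 with color 1 (neighbor of 2)
  Start new component at vertex 4, assign color 0

Step 2: 2-coloring succeeded. No conflicts found.
  Set A (color 0): {1, 2, 4}
  Set B (color 1): {3, 5}

The graph is bipartite with partition {1, 2, 4}, {3, 5}.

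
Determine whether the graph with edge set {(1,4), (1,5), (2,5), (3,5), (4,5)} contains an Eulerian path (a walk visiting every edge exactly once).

Step 1: Find the degree of each vertex:
  deg(1) = 2
  deg(2) = 1
  deg(3) = 1
  deg(4) = 2
  deg(5) = 4

Step 2: Count vertices with odd degree:
  Odd-degree vertices: 2, 3 (2 total)

Step 3: Apply Euler's theorem:
  - Eulerian circuit exists iff graph is connected and all vertices have even degree
  - Eulerian path exists iff graph is connected and has 0 or 2 odd-degree vertices

Graph is connected with exactly 2 odd-degree vertices (2, 3).
Eulerian path exists (starting and ending at the odd-degree vertices), but no Eulerian circuit.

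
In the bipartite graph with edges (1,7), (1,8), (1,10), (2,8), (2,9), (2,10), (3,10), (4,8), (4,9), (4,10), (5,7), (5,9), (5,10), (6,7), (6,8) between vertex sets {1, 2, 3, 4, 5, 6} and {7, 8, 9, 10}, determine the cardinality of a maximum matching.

Step 1: List the neighbors of each left vertex:
  1: 7, 8, 10
  2: 8, 9, 10
  3: 10
  4: 8, 9, 10
  5: 7, 9, 10
  6: 7, 8

Step 2: Greedily match left vertices, then look for augmenting paths:
  Match 1 -- 7
  Match 2 -- 8
  Match 3 -- 10
  Match 4 -- 9
  No augmenting path remains.

Step 3: Verify this is maximum:
  Matching size 4 = min(|L|, |R|) = min(6, 4), which is an upper bound, so this matching is maximum.

Maximum matching: {(1,7), (2,8), (3,10), (4,9)}
Size: 4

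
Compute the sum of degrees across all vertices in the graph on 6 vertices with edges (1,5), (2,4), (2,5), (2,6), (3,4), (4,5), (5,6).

Step 1: Count edges incident to each vertex:
  deg(1) = 1 (neighbors: 5)
  deg(2) = 3 (neighbors: 4, 5, 6)
  deg(3) = 1 (neighbors: 4)
  deg(4) = 3 (neighbors: 2, 3, 5)
  deg(5) = 4 (neighbors: 1, 2, 4, 6)
  deg(6) = 2 (neighbors: 2, 5)

Step 2: Sum all degrees:
  1 + 3 + 1 + 3 + 4 + 2 = 14

Verification: sum of degrees = 2 * |E| = 2 * 7 = 14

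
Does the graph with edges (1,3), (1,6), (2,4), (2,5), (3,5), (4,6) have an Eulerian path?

Step 1: Find the degree of each vertex:
  deg(1) = 2
  deg(2) = 2
  deg(3) = 2
  deg(4) = 2
  deg(5) = 2
  deg(6) = 2

Step 2: Count vertices with odd degree:
  All vertices have even degree (0 odd-degree vertices)

Step 3: Apply Euler's theorem:
  - Eulerian circuit exists iff graph is connected and all vertices have even degree
  - Eulerian path exists iff graph is connected and has 0 or 2 odd-degree vertices

Graph is connected with 0 odd-degree vertices.
Both Eulerian circuit and Eulerian path exist.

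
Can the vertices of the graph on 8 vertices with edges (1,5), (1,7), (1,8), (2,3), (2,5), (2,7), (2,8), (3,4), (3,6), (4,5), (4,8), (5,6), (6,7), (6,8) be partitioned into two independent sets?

Step 1: Attempt 2-coloring using BFS:
  Start at vertex 1, assign color 0
  Color vertex 5 with color 1 (neighbor of 1)
  Color vertex 7 with color 1 (neighbor of 1)
  Color vertex 8 with color 1 (neighbor of 1)
  Color vertex 2 with color 0 (neighbor of 5)
  Color vertex 4 with color 0 (neighbor of 5)
  Color vertex 6 with color 0 (neighbor of 5)
  Color vertex 3 with color 1 (neighbor of 2)

Step 2: 2-coloring succeeded. No conflicts found.
  Set A (color 0): {1, 2, 4, 6}
  Set B (color 1): {3, 5, 7, 8}

The graph is bipartite with partition {1, 2, 4, 6}, {3, 5, 7, 8}.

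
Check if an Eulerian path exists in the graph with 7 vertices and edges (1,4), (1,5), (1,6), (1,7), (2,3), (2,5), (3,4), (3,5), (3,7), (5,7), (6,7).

Step 1: Find the degree of each vertex:
  deg(1) = 4
  deg(2) = 2
  deg(3) = 4
  deg(4) = 2
  deg(5) = 4
  deg(6) = 2
  deg(7) = 4

Step 2: Count vertices with odd degree:
  All vertices have even degree (0 odd-degree vertices)

Step 3: Apply Euler's theorem:
  - Eulerian circuit exists iff graph is connected and all vertices have even degree
  - Eulerian path exists iff graph is connected and has 0 or 2 odd-degree vertices

Graph is connected with 0 odd-degree vertices.
Both Eulerian circuit and Eulerian path exist.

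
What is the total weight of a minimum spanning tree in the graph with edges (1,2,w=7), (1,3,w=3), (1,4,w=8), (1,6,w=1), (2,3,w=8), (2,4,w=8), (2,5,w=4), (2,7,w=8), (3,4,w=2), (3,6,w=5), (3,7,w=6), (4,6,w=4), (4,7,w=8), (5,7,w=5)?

Apply Kruskal's algorithm (sort edges by weight, add if no cycle):

Sorted edges by weight:
  (1,6) w=1
  (3,4) w=2
  (1,3) w=3
  (2,5) w=4
  (4,6) w=4
  (3,6) w=5
  (5,7) w=5
  (3,7) w=6
  (1,2) w=7
  (1,4) w=8
  (2,3) w=8
  (2,4) w=8
  (2,7) w=8
  (4,7) w=8

Add edge (1,6) w=1 -- no cycle. Running total: 1
Add edge (3,4) w=2 -- no cycle. Running total: 3
Add edge (1,3) w=3 -- no cycle. Running total: 6
Add edge (2,5) w=4 -- no cycle. Running total: 10
Skip edge (4,6) w=4 -- would create cycle
Skip edge (3,6) w=5 -- would create cycle
Add edge (5,7) w=5 -- no cycle. Running total: 15
Add edge (3,7) w=6 -- no cycle. Running total: 21

MST edges: (1,6,w=1), (3,4,w=2), (1,3,w=3), (2,5,w=4), (5,7,w=5), (3,7,w=6)
Total MST weight: 1 + 2 + 3 + 4 + 5 + 6 = 21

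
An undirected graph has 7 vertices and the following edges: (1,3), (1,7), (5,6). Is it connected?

Step 1: Build adjacency list from edges:
  1: 3, 7
  2: (none)
  3: 1
  4: (none)
  5: 6
  6: 5
  7: 1

Step 2: Run BFS/DFS from vertex 1:
  Visited: {1, 3, 7}
  Reached 3 of 7 vertices

Step 3: Only 3 of 7 vertices reached. Graph is disconnected.
Connected components: {1, 3, 7}, {2}, {4}, {5, 6}
Answer: No, the graph is not connected (4 components).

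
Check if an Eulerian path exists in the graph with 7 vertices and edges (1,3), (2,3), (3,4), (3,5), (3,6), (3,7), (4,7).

Step 1: Find the degree of each vertex:
  deg(1) = 1
  deg(2) = 1
  deg(3) = 6
  deg(4) = 2
  deg(5) = 1
  deg(6) = 1
  deg(7) = 2

Step 2: Count vertices with odd degree:
  Odd-degree vertices: 1, 2, 5, 6 (4 total)

Step 3: Apply Euler's theorem:
  - Eulerian circuit exists iff graph is connected and all vertices have even degree
  - Eulerian path exists iff graph is connected and has 0 or 2 odd-degree vertices

Graph has 4 odd-degree vertices (need 0 or 2).
Neither Eulerian path nor Eulerian circuit exists.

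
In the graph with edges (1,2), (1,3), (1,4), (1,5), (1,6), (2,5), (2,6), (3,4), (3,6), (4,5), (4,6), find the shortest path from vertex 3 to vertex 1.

Step 1: Build adjacency list:
  1: 2, 3, 4, 5, 6
  2: 1, 5, 6
  3: 1, 4, 6
  4: 1, 3, 5, 6
  5: 1, 2, 4
  6: 1, 2, 3, 4

Step 2: BFS from vertex 3 to find shortest path to 1:
  vertex 1 reached at distance 1

Step 3: Shortest path: 3 -> 1
Path length: 1 edge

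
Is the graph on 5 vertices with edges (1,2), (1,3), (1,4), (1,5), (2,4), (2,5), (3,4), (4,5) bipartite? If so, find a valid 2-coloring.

Step 1: Attempt 2-coloring using BFS:
  Start at vertex 1, assign color 0
  Color vertex 2 with color 1 (neighbor of 1)
  Color vertex 3 with color 1 (neighbor of 1)
  Color vertex 4 with color 1 (neighbor of 1)
  Color vertex 5 with color 1 (neighbor of 1)

Step 2: Conflict found! Vertices 2 and 4 are adjacent but have the same color.
This means the graph contains an odd cycle.

The graph is NOT bipartite.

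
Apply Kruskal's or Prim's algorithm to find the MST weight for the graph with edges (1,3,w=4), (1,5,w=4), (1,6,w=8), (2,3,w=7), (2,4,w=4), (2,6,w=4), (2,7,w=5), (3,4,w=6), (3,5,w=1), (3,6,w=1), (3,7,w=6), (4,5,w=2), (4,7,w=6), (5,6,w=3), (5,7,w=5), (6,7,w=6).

Apply Kruskal's algorithm (sort edges by weight, add if no cycle):

Sorted edges by weight:
  (3,5) w=1
  (3,6) w=1
  (4,5) w=2
  (5,6) w=3
  (1,3) w=4
  (1,5) w=4
  (2,4) w=4
  (2,6) w=4
  (2,7) w=5
  (5,7) w=5
  (3,7) w=6
  (3,4) w=6
  (4,7) w=6
  (6,7) w=6
  (2,3) w=7
  (1,6) w=8

Add edge (3,5) w=1 -- no cycle. Running total: 1
Add edge (3,6) w=1 -- no cycle. Running total: 2
Add edge (4,5) w=2 -- no cycle. Running total: 4
Skip edge (5,6) w=3 -- would create cycle
Add edge (1,3) w=4 -- no cycle. Running total: 8
Skip edge (1,5) w=4 -- would create cycle
Add edge (2,4) w=4 -- no cycle. Running total: 12
Skip edge (2,6) w=4 -- would create cycle
Add edge (2,7) w=5 -- no cycle. Running total: 17

MST edges: (3,5,w=1), (3,6,w=1), (4,5,w=2), (1,3,w=4), (2,4,w=4), (2,7,w=5)
Total MST weight: 1 + 1 + 2 + 4 + 4 + 5 = 17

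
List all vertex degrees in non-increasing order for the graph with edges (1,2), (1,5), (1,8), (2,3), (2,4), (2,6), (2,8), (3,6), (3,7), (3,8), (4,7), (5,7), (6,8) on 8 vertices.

Step 1: Count edges incident to each vertex:
  deg(1) = 3 (neighbors: 2, 5, 8)
  deg(2) = 5 (neighbors: 1, 3, 4, 6, 8)
  deg(3) = 4 (neighbors: 2, 6, 7, 8)
  deg(4) = 2 (neighbors: 2, 7)
  deg(5) = 2 (neighbors: 1, 7)
  deg(6) = 3 (neighbors: 2, 3, 8)
  deg(7) = 3 (neighbors: 3, 4, 5)
  deg(8) = 4 (neighbors: 1, 2, 3, 6)

Step 2: Sort degrees in non-increasing order:
  Degrees: [3, 5, 4, 2, 2, 3, 3, 4] -> sorted: [5, 4, 4, 3, 3, 3, 2, 2]

Degree sequence: [5, 4, 4, 3, 3, 3, 2, 2]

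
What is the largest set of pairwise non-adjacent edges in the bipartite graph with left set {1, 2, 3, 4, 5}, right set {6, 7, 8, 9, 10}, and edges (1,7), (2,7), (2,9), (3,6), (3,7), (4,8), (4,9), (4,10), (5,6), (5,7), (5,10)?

Step 1: List the neighbors of each left vertex:
  1: 7
  2: 7, 9
  3: 6, 7
  4: 8, 9, 10
  5: 6, 7, 10

Step 2: Greedily match left vertices, then look for augmenting paths:
  Match 1 -- 7
  Match 2 -- 9
  Match 3 -- 6
  Match 4 -- 8
  Match 5 -- 10
  No augmenting path remains.

Step 3: Verify this is maximum:
  Matching size 5 = min(|L|, |R|) = min(5, 5), which is an upper bound, so this matching is maximum.

Maximum matching: {(1,7), (2,9), (3,6), (4,8), (5,10)}
Size: 5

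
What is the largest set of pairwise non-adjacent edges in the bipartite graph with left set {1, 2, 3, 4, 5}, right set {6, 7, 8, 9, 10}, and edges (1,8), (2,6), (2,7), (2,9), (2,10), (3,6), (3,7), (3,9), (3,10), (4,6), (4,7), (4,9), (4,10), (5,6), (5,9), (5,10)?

Step 1: List the neighbors of each left vertex:
  1: 8
  2: 6, 7, 9, 10
  3: 6, 7, 9, 10
  4: 6, 7, 9, 10
  5: 6, 9, 10

Step 2: Greedily match left vertices, then look for augmenting paths:
  Match 1 -- 8
  Match 2 -- 6
  Match 3 -- 7
  Match 4 -- 9
  Match 5 -- 10
  No augmenting path remains.

Step 3: Verify this is maximum:
  Matching size 5 = min(|L|, |R|) = min(5, 5), which is an upper bound, so this matching is maximum.

Maximum matching: {(1,8), (2,6), (3,7), (4,9), (5,10)}
Size: 5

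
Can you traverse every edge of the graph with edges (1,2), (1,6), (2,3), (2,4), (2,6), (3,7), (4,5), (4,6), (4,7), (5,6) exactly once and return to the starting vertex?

Step 1: Find the degree of each vertex:
  deg(1) = 2
  deg(2) = 4
  deg(3) = 2
  deg(4) = 4
  deg(5) = 2
  deg(6) = 4
  deg(7) = 2

Step 2: Count vertices with odd degree:
  All vertices have even degree (0 odd-degree vertices)

Step 3: Apply Euler's theorem:
  - Eulerian circuit exists iff graph is connected and all vertices have even degree
  - Eulerian path exists iff graph is connected and has 0 or 2 odd-degree vertices

Graph is connected with 0 odd-degree vertices.
Both Eulerian circuit and Eulerian path exist.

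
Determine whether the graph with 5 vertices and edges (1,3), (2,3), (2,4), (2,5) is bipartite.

Step 1: Attempt 2-coloring using BFS:
  Start at vertex 1, assign color 0
  Color vertex 3 with color 1 (neighbor of 1)
  Color vertex 2 with color 0 (neighbor of 3)
  Color vertex 4 with color 1 (neighbor of 2)
  Color vertex 5 with color 1 (neighbor of 2)

Step 2: 2-coloring succeeded. No conflicts found.
  Set A (color 0): {1, 2}
  Set B (color 1): {3, 4, 5}

The graph is bipartite with partition {1, 2}, {3, 4, 5}.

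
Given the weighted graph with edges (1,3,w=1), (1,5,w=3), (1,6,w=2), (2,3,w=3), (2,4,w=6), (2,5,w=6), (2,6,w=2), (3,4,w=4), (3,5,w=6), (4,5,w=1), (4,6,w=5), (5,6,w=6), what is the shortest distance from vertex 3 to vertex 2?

Step 1: Build adjacency list with weights:
  1: 3(w=1), 5(w=3), 6(w=2)
  2: 3(w=3), 4(w=6), 5(w=6), 6(w=2)
  3: 1(w=1), 2(w=3), 4(w=4), 5(w=6)
  4: 2(w=6), 3(w=4), 5(w=1), 6(w=5)
  5: 1(w=3), 2(w=6), 3(w=6), 4(w=1), 6(w=6)
  6: 1(w=2), 2(w=2), 4(w=5), 5(w=6)

Step 2: Apply Dijkstra's algorithm from vertex 3:
  Visit vertex 3 (distance=0)
    Update dist[1] = 1
    Update dist[2] = 3
    Update dist[4] = 4
    Update dist[5] = 6
  Visit vertex 1 (distance=1)
    Update dist[5] = 4
    Update dist[6] = 3
  Visit vertex 2 (distance=3)

Step 3: Shortest path: 3 -> 2
Total weight: 3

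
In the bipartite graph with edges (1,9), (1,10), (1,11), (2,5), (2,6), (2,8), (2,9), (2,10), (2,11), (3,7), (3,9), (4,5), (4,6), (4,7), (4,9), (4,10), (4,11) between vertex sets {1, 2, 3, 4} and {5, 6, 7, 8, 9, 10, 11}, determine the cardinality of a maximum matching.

Step 1: List the neighbors of each left vertex:
  1: 9, 10, 11
  2: 5, 6, 8, 9, 10, 11
  3: 7, 9
  4: 5, 6, 7, 9, 10, 11

Step 2: Greedily match left vertices, then look for augmenting paths:
  Match 1 -- 9
  Match 2 -- 5
  Match 3 -- 7
  Match 4 -- 6
  No augmenting path remains.

Step 3: Verify this is maximum:
  Matching size 4 = min(|L|, |R|) = min(4, 7), which is an upper bound, so this matching is maximum.

Maximum matching: {(1,9), (2,5), (3,7), (4,6)}
Size: 4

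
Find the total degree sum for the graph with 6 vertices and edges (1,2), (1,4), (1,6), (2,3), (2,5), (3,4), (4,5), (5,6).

Step 1: Count edges incident to each vertex:
  deg(1) = 3 (neighbors: 2, 4, 6)
  deg(2) = 3 (neighbors: 1, 3, 5)
  deg(3) = 2 (neighbors: 2, 4)
  deg(4) = 3 (neighbors: 1, 3, 5)
  deg(5) = 3 (neighbors: 2, 4, 6)
  deg(6) = 2 (neighbors: 1, 5)

Step 2: Sum all degrees:
  3 + 3 + 2 + 3 + 3 + 2 = 16

Verification: sum of degrees = 2 * |E| = 2 * 8 = 16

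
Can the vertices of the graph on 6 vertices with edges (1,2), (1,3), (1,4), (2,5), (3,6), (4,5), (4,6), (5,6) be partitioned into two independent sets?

Step 1: Attempt 2-coloring using BFS:
  Start at vertex 1, assign color 0
  Color vertex 2 with color 1 (neighbor of 1)
  Color vertex 3 with color 1 (neighbor of 1)
  Color vertex 4 with color 1 (neighbor of 1)
  Color vertex 5 with color 0 (neighbor of 2)
  Color vertex 6 with color 0 (neighbor of 3)

Step 2: Conflict found! Vertices 5 and 6 are adjacent but have the same color.
This means the graph contains an odd cycle.

The graph is NOT bipartite.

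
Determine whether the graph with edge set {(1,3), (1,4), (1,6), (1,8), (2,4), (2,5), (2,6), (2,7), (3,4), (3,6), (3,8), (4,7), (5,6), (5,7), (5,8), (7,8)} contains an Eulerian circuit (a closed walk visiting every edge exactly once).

Step 1: Find the degree of each vertex:
  deg(1) = 4
  deg(2) = 4
  deg(3) = 4
  deg(4) = 4
  deg(5) = 4
  deg(6) = 4
  deg(7) = 4
  deg(8) = 4

Step 2: Count vertices with odd degree:
  All vertices have even degree (0 odd-degree vertices)

Step 3: Apply Euler's theorem:
  - Eulerian circuit exists iff graph is connected and all vertices have even degree
  - Eulerian path exists iff graph is connected and has 0 or 2 odd-degree vertices

Graph is connected with 0 odd-degree vertices.
Both Eulerian circuit and Eulerian path exist.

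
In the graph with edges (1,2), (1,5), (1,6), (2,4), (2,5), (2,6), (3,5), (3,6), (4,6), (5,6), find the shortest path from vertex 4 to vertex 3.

Step 1: Build adjacency list:
  1: 2, 5, 6
  2: 1, 4, 5, 6
  3: 5, 6
  4: 2, 6
  5: 1, 2, 3, 6
  6: 1, 2, 3, 4, 5

Step 2: BFS from vertex 4 to find shortest path to 3:
  vertex 2 reached at distance 1
  vertex 6 reached at distance 1
  vertex 1 reached at distance 2
  vertex 5 reached at distance 2
  vertex 3 reached at distance 2

Step 3: Shortest path: 4 -> 6 -> 3
Path length: 2 edges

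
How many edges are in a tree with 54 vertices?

A tree on n vertices always has exactly n - 1 edges.
For n = 54: edges = 54 - 1 = 53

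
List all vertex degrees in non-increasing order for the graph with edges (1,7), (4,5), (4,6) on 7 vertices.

Step 1: Count edges incident to each vertex:
  deg(1) = 1 (neighbors: 7)
  deg(2) = 0 (neighbors: none)
  deg(3) = 0 (neighbors: none)
  deg(4) = 2 (neighbors: 5, 6)
  deg(5) = 1 (neighbors: 4)
  deg(6) = 1 (neighbors: 4)
  deg(7) = 1 (neighbors: 1)

Step 2: Sort degrees in non-increasing order:
  Degrees: [1, 0, 0, 2, 1, 1, 1] -> sorted: [2, 1, 1, 1, 1, 0, 0]

Degree sequence: [2, 1, 1, 1, 1, 0, 0]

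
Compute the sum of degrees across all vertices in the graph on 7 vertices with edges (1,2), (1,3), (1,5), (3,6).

Step 1: Count edges incident to each vertex:
  deg(1) = 3 (neighbors: 2, 3, 5)
  deg(2) = 1 (neighbors: 1)
  deg(3) = 2 (neighbors: 1, 6)
  deg(4) = 0 (neighbors: none)
  deg(5) = 1 (neighbors: 1)
  deg(6) = 1 (neighbors: 3)
  deg(7) = 0 (neighbors: none)

Step 2: Sum all degrees:
  3 + 1 + 2 + 0 + 1 + 1 + 0 = 8

Verification: sum of degrees = 2 * |E| = 2 * 4 = 8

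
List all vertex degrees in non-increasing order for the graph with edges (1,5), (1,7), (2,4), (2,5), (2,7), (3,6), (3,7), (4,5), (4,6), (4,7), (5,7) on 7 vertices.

Step 1: Count edges incident to each vertex:
  deg(1) = 2 (neighbors: 5, 7)
  deg(2) = 3 (neighbors: 4, 5, 7)
  deg(3) = 2 (neighbors: 6, 7)
  deg(4) = 4 (neighbors: 2, 5, 6, 7)
  deg(5) = 4 (neighbors: 1, 2, 4, 7)
  deg(6) = 2 (neighbors: 3, 4)
  deg(7) = 5 (neighbors: 1, 2, 3, 4, 5)

Step 2: Sort degrees in non-increasing order:
  Degrees: [2, 3, 2, 4, 4, 2, 5] -> sorted: [5, 4, 4, 3, 2, 2, 2]

Degree sequence: [5, 4, 4, 3, 2, 2, 2]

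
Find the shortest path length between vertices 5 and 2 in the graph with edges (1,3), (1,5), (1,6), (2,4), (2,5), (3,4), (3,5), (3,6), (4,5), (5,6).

Step 1: Build adjacency list:
  1: 3, 5, 6
  2: 4, 5
  3: 1, 4, 5, 6
  4: 2, 3, 5
  5: 1, 2, 3, 4, 6
  6: 1, 3, 5

Step 2: BFS from vertex 5 to find shortest path to 2:
  vertex 1 reached at distance 1
  vertex 2 reached at distance 1

Step 3: Shortest path: 5 -> 2
Path length: 1 edge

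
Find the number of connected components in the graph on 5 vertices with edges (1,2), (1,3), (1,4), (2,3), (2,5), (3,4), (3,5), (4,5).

Step 1: Build adjacency list from edges:
  1: 2, 3, 4
  2: 1, 3, 5
  3: 1, 2, 4, 5
  4: 1, 3, 5
  5: 2, 3, 4

Step 2: Run BFS/DFS from vertex 1:
  Visited: {1, 2, 3, 4, 5}
  Reached 5 of 5 vertices

Step 3: All 5 vertices reached from vertex 1, so the graph is connected.
Number of connected components: 1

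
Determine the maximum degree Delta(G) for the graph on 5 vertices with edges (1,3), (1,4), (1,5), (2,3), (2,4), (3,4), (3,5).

Step 1: Count edges incident to each vertex:
  deg(1) = 3 (neighbors: 3, 4, 5)
  deg(2) = 2 (neighbors: 3, 4)
  deg(3) = 4 (neighbors: 1, 2, 4, 5)
  deg(4) = 3 (neighbors: 1, 2, 3)
  deg(5) = 2 (neighbors: 1, 3)

Step 2: Find maximum:
  max(3, 2, 4, 3, 2) = 4 (vertex 3)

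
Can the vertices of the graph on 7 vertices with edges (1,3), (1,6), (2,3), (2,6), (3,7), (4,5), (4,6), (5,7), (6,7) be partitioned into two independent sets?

Step 1: Attempt 2-coloring using BFS:
  Start at vertex 1, assign color 0
  Color vertex 3 with color 1 (neighbor of 1)
  Color vertex 6 with color 1 (neighbor of 1)
  Color vertex 2 with color 0 (neighbor of 3)
  Color vertex 7 with color 0 (neighbor of 3)
  Color vertex 4 with color 0 (neighbor of 6)
  Color vertex 5 with color 1 (neighbor of 7)

Step 2: 2-coloring succeeded. No conflicts found.
  Set A (color 0): {1, 2, 4, 7}
  Set B (color 1): {3, 5, 6}

The graph is bipartite with partition {1, 2, 4, 7}, {3, 5, 6}.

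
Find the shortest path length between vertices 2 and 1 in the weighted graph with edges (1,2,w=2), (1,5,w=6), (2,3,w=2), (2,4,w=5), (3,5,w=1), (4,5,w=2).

Step 1: Build adjacency list with weights:
  1: 2(w=2), 5(w=6)
  2: 1(w=2), 3(w=2), 4(w=5)
  3: 2(w=2), 5(w=1)
  4: 2(w=5), 5(w=2)
  5: 1(w=6), 3(w=1), 4(w=2)

Step 2: Apply Dijkstra's algorithm from vertex 2:
  Visit vertex 2 (distance=0)
    Update dist[1] = 2
    Update dist[3] = 2
    Update dist[4] = 5
  Visit vertex 1 (distance=2)
    Update dist[5] = 8

Step 3: Shortest path: 2 -> 1
Total weight: 2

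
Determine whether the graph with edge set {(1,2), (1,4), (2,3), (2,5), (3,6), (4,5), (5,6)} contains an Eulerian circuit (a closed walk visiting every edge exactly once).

Step 1: Find the degree of each vertex:
  deg(1) = 2
  deg(2) = 3
  deg(3) = 2
  deg(4) = 2
  deg(5) = 3
  deg(6) = 2

Step 2: Count vertices with odd degree:
  Odd-degree vertices: 2, 5 (2 total)

Step 3: Apply Euler's theorem:
  - Eulerian circuit exists iff graph is connected and all vertices have even degree
  - Eulerian path exists iff graph is connected and has 0 or 2 odd-degree vertices

Graph is connected with exactly 2 odd-degree vertices (2, 5).
Eulerian path exists (starting and ending at the odd-degree vertices), but no Eulerian circuit.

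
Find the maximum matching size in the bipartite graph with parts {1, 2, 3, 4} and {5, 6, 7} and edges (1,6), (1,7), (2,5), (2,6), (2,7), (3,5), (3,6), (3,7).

Step 1: List the neighbors of each left vertex:
  1: 6, 7
  2: 5, 6, 7
  3: 5, 6, 7
  4: (none)

Step 2: Greedily match left vertices, then look for augmenting paths:
  Match 1 -- 6
  Match 2 -- 5
  Match 3 -- 7
  No augmenting path remains.

Step 3: Verify this is maximum:
  Matching size 3 = min(|L|, |R|) = min(4, 3), which is an upper bound, so this matching is maximum.

Maximum matching: {(1,6), (2,5), (3,7)}
Size: 3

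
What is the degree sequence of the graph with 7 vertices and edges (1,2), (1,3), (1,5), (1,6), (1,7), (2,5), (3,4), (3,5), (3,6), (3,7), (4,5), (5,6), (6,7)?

Step 1: Count edges incident to each vertex:
  deg(1) = 5 (neighbors: 2, 3, 5, 6, 7)
  deg(2) = 2 (neighbors: 1, 5)
  deg(3) = 5 (neighbors: 1, 4, 5, 6, 7)
  deg(4) = 2 (neighbors: 3, 5)
  deg(5) = 5 (neighbors: 1, 2, 3, 4, 6)
  deg(6) = 4 (neighbors: 1, 3, 5, 7)
  deg(7) = 3 (neighbors: 1, 3, 6)

Step 2: Sort degrees in non-increasing order:
  Degrees: [5, 2, 5, 2, 5, 4, 3] -> sorted: [5, 5, 5, 4, 3, 2, 2]

Degree sequence: [5, 5, 5, 4, 3, 2, 2]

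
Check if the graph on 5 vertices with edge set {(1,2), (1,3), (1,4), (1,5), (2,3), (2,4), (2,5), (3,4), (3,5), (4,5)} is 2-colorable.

Step 1: Attempt 2-coloring using BFS:
  Start at vertex 1, assign color 0
  Color vertex 2 with color 1 (neighbor of 1)
  Color vertex 3 with color 1 (neighbor of 1)
  Color vertex 4 with color 1 (neighbor of 1)
  Color vertex 5 with color 1 (neighbor of 1)

Step 2: Conflict found! Vertices 2 and 3 are adjacent but have the same color.
This means the graph contains an odd cycle.

The graph is NOT bipartite.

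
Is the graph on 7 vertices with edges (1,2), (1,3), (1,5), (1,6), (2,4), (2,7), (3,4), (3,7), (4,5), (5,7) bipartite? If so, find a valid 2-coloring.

Step 1: Attempt 2-coloring using BFS:
  Start at vertex 1, assign color 0
  Color vertex 2 with color 1 (neighbor of 1)
  Color vertex 3 with color 1 (neighbor of 1)
  Color vertex 5 with color 1 (neighbor of 1)
  Color vertex 6 with color 1 (neighbor of 1)
  Color vertex 4 with color 0 (neighbor of 2)
  Color vertex 7 with color 0 (neighbor of 2)

Step 2: 2-coloring succeeded. No conflicts found.
  Set A (color 0): {1, 4, 7}
  Set B (color 1): {2, 3, 5, 6}

The graph is bipartite with partition {1, 4, 7}, {2, 3, 5, 6}.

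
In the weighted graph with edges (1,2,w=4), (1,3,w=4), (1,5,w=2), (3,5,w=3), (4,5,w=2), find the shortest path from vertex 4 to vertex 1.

Step 1: Build adjacency list with weights:
  1: 2(w=4), 3(w=4), 5(w=2)
  2: 1(w=4)
  3: 1(w=4), 5(w=3)
  4: 5(w=2)
  5: 1(w=2), 3(w=3), 4(w=2)

Step 2: Apply Dijkstra's algorithm from vertex 4:
  Visit vertex 4 (distance=0)
    Update dist[5] = 2
  Visit vertex 5 (distance=2)
    Update dist[1] = 4
    Update dist[3] = 5
  Visit vertex 1 (distance=4)
    Update dist[2] = 8

Step 3: Shortest path: 4 -> 5 -> 1
Total weight: 2 + 2 = 4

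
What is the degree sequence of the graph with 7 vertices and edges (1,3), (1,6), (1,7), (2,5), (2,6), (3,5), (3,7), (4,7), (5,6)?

Step 1: Count edges incident to each vertex:
  deg(1) = 3 (neighbors: 3, 6, 7)
  deg(2) = 2 (neighbors: 5, 6)
  deg(3) = 3 (neighbors: 1, 5, 7)
  deg(4) = 1 (neighbors: 7)
  deg(5) = 3 (neighbors: 2, 3, 6)
  deg(6) = 3 (neighbors: 1, 2, 5)
  deg(7) = 3 (neighbors: 1, 3, 4)

Step 2: Sort degrees in non-increasing order:
  Degrees: [3, 2, 3, 1, 3, 3, 3] -> sorted: [3, 3, 3, 3, 3, 2, 1]

Degree sequence: [3, 3, 3, 3, 3, 2, 1]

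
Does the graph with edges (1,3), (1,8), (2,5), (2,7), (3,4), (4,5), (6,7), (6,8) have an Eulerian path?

Step 1: Find the degree of each vertex:
  deg(1) = 2
  deg(2) = 2
  deg(3) = 2
  deg(4) = 2
  deg(5) = 2
  deg(6) = 2
  deg(7) = 2
  deg(8) = 2

Step 2: Count vertices with odd degree:
  All vertices have even degree (0 odd-degree vertices)

Step 3: Apply Euler's theorem:
  - Eulerian circuit exists iff graph is connected and all vertices have even degree
  - Eulerian path exists iff graph is connected and has 0 or 2 odd-degree vertices

Graph is connected with 0 odd-degree vertices.
Both Eulerian circuit and Eulerian path exist.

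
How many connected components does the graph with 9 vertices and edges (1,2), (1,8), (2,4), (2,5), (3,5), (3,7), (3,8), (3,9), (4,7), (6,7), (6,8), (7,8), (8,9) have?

Step 1: Build adjacency list from edges:
  1: 2, 8
  2: 1, 4, 5
  3: 5, 7, 8, 9
  4: 2, 7
  5: 2, 3
  6: 7, 8
  7: 3, 4, 6, 8
  8: 1, 3, 6, 7, 9
  9: 3, 8

Step 2: Run BFS/DFS from vertex 1:
  Visited: {1, 2, 8, 4, 5, 3, 6, 7, 9}
  Reached 9 of 9 vertices

Step 3: All 9 vertices reached from vertex 1, so the graph is connected.
Number of connected components: 1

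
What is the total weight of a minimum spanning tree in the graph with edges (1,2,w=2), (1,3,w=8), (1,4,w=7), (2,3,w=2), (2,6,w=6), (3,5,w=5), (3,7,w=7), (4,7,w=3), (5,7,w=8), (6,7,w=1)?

Apply Kruskal's algorithm (sort edges by weight, add if no cycle):

Sorted edges by weight:
  (6,7) w=1
  (1,2) w=2
  (2,3) w=2
  (4,7) w=3
  (3,5) w=5
  (2,6) w=6
  (1,4) w=7
  (3,7) w=7
  (1,3) w=8
  (5,7) w=8

Add edge (6,7) w=1 -- no cycle. Running total: 1
Add edge (1,2) w=2 -- no cycle. Running total: 3
Add edge (2,3) w=2 -- no cycle. Running total: 5
Add edge (4,7) w=3 -- no cycle. Running total: 8
Add edge (3,5) w=5 -- no cycle. Running total: 13
Add edge (2,6) w=6 -- no cycle. Running total: 19

MST edges: (6,7,w=1), (1,2,w=2), (2,3,w=2), (4,7,w=3), (3,5,w=5), (2,6,w=6)
Total MST weight: 1 + 2 + 2 + 3 + 5 + 6 = 19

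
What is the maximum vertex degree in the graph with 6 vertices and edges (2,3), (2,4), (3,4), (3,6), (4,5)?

Step 1: Count edges incident to each vertex:
  deg(1) = 0 (neighbors: none)
  deg(2) = 2 (neighbors: 3, 4)
  deg(3) = 3 (neighbors: 2, 4, 6)
  deg(4) = 3 (neighbors: 2, 3, 5)
  deg(5) = 1 (neighbors: 4)
  deg(6) = 1 (neighbors: 3)

Step 2: Find maximum:
  max(0, 2, 3, 3, 1, 1) = 3 (vertex 3)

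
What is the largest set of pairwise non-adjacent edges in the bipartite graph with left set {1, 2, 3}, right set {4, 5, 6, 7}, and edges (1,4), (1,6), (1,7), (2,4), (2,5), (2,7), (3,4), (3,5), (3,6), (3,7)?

Step 1: List the neighbors of each left vertex:
  1: 4, 6, 7
  2: 4, 5, 7
  3: 4, 5, 6, 7

Step 2: Greedily match left vertices, then look for augmenting paths:
  Match 1 -- 4
  Match 2 -- 5
  Match 3 -- 6
  No augmenting path remains.

Step 3: Verify this is maximum:
  Matching size 3 = min(|L|, |R|) = min(3, 4), which is an upper bound, so this matching is maximum.

Maximum matching: {(1,4), (2,5), (3,6)}
Size: 3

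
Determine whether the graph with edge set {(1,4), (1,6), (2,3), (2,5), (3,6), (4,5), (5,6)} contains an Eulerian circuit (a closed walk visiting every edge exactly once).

Step 1: Find the degree of each vertex:
  deg(1) = 2
  deg(2) = 2
  deg(3) = 2
  deg(4) = 2
  deg(5) = 3
  deg(6) = 3

Step 2: Count vertices with odd degree:
  Odd-degree vertices: 5, 6 (2 total)

Step 3: Apply Euler's theorem:
  - Eulerian circuit exists iff graph is connected and all vertices have even degree
  - Eulerian path exists iff graph is connected and has 0 or 2 odd-degree vertices

Graph is connected with exactly 2 odd-degree vertices (5, 6).
Eulerian path exists (starting and ending at the odd-degree vertices), but no Eulerian circuit.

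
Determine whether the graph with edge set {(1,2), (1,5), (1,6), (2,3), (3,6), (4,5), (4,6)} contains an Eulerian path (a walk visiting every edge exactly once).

Step 1: Find the degree of each vertex:
  deg(1) = 3
  deg(2) = 2
  deg(3) = 2
  deg(4) = 2
  deg(5) = 2
  deg(6) = 3

Step 2: Count vertices with odd degree:
  Odd-degree vertices: 1, 6 (2 total)

Step 3: Apply Euler's theorem:
  - Eulerian circuit exists iff graph is connected and all vertices have even degree
  - Eulerian path exists iff graph is connected and has 0 or 2 odd-degree vertices

Graph is connected with exactly 2 odd-degree vertices (1, 6).
Eulerian path exists (starting and ending at the odd-degree vertices), but no Eulerian circuit.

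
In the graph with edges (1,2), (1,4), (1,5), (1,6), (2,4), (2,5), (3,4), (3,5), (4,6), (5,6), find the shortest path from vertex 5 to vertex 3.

Step 1: Build adjacency list:
  1: 2, 4, 5, 6
  2: 1, 4, 5
  3: 4, 5
  4: 1, 2, 3, 6
  5: 1, 2, 3, 6
  6: 1, 4, 5

Step 2: BFS from vertex 5 to find shortest path to 3:
  vertex 1 reached at distance 1
  vertex 2 reached at distance 1
  vertex 3 reached at distance 1

Step 3: Shortest path: 5 -> 3
Path length: 1 edge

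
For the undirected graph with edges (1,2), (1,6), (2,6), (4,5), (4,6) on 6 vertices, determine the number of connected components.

Step 1: Build adjacency list from edges:
  1: 2, 6
  2: 1, 6
  3: (none)
  4: 5, 6
  5: 4
  6: 1, 2, 4

Step 2: Run BFS/DFS from vertex 1:
  Visited: {1, 2, 6, 4, 5}
  Reached 5 of 6 vertices

Step 3: Only 5 of 6 vertices reached. Graph is disconnected.
Connected components: {1, 2, 4, 5, 6}, {3}
Number of connected components: 2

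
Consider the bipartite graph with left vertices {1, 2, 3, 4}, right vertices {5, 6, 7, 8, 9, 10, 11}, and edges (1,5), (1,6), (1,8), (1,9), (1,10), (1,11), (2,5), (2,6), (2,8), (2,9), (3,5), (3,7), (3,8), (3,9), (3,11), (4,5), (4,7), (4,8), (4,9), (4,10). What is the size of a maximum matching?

Step 1: List the neighbors of each left vertex:
  1: 5, 6, 8, 9, 10, 11
  2: 5, 6, 8, 9
  3: 5, 7, 8, 9, 11
  4: 5, 7, 8, 9, 10

Step 2: Greedily match left vertices, then look for augmenting paths:
  Match 1 -- 5
  Match 2 -- 6
  Match 3 -- 7
  Match 4 -- 8
  No augmenting path remains.

Step 3: Verify this is maximum:
  Matching size 4 = min(|L|, |R|) = min(4, 7), which is an upper bound, so this matching is maximum.

Maximum matching: {(1,5), (2,6), (3,7), (4,8)}
Size: 4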